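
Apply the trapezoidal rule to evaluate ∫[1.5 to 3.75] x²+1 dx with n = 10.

f(x) = x²+1
a = 1.5, b = 3.75, n = 10
h = (b - a)/n = 0.225000

Trapezoidal rule: (h/2)[f(x₀) + 2f(x₁) + 2f(x₂) + ... + f(xₙ)]

x_0 = 1.5000, f(x_0) = 3.250000, coefficient = 1
x_1 = 1.7250, f(x_1) = 3.975625, coefficient = 2
x_2 = 1.9500, f(x_2) = 4.802500, coefficient = 2
x_3 = 2.1750, f(x_3) = 5.730625, coefficient = 2
x_4 = 2.4000, f(x_4) = 6.760000, coefficient = 2
x_5 = 2.6250, f(x_5) = 7.890625, coefficient = 2
x_6 = 2.8500, f(x_6) = 9.122500, coefficient = 2
x_7 = 3.0750, f(x_7) = 10.455625, coefficient = 2
x_8 = 3.3000, f(x_8) = 11.890000, coefficient = 2
x_9 = 3.5250, f(x_9) = 13.425625, coefficient = 2
x_10 = 3.7500, f(x_10) = 15.062500, coefficient = 1

I ≈ (0.225000/2) × 166.418750 = 18.722109
Exact value: 18.703125
Error: 0.018984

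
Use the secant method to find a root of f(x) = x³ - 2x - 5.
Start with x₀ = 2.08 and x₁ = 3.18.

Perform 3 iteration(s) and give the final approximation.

f(x) = x³ - 2x - 5
x₀ = 2.08, x₁ = 3.18

Secant formula: x_{n+1} = x_n - f(x_n)(x_n - x_{n-1})/(f(x_n) - f(x_{n-1}))

Iteration 1:
  f(2.080000) = -0.161088
  f(3.180000) = 20.797432
  x_2 = 3.180000 - 20.797432×(3.180000 - 2.080000)/(20.797432 - (-0.161088))
       = 2.088455
Iteration 2:
  f(3.180000) = 20.797432
  f(2.088455) = -0.067816
  x_3 = 2.088455 - (-0.067816)×(2.088455 - 3.180000)/(-0.067816 - 20.797432)
       = 2.092002
Iteration 3:
  f(2.088455) = -0.067816
  f(2.092002) = -0.028411
  x_4 = 2.092002 - (-0.028411)×(2.092002 - 2.088455)/(-0.028411 - (-0.067816))
       = 2.094560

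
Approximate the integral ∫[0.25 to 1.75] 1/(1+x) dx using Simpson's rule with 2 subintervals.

f(x) = 1/(1+x)
a = 0.25, b = 1.75, n = 2
h = (b - a)/n = 0.750000

Simpson's rule: (h/3)[f(x₀) + 4f(x₁) + 2f(x₂) + ... + f(xₙ)]

x_0 = 0.2500, f(x_0) = 0.800000, coefficient = 1
x_1 = 1.0000, f(x_1) = 0.500000, coefficient = 4
x_2 = 1.7500, f(x_2) = 0.363636, coefficient = 1

I ≈ (0.750000/3) × 3.163636 = 0.790909
Exact value: 0.788457
Error: 0.002452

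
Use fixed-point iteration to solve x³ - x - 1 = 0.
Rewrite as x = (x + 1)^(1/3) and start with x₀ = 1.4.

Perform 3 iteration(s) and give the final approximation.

Equation: x³ - x - 1 = 0
Fixed-point form: x = (x + 1)^(1/3)
x₀ = 1.4

x_1 = g(1.400000) = 1.338866
x_2 = g(1.338866) = 1.327400
x_3 = g(1.327400) = 1.325227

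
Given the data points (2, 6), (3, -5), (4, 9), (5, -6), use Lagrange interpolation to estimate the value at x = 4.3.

Lagrange interpolation formula:
P(x) = Σ yᵢ × Lᵢ(x)
where Lᵢ(x) = Π_{j≠i} (x - xⱼ)/(xᵢ - xⱼ)

L_0(4.3) = (4.3 - 3)/(2 - 3) × (4.3 - 4)/(2 - 4) × (4.3 - 5)/(2 - 5) = 0.045500
L_1(4.3) = (4.3 - 2)/(3 - 2) × (4.3 - 4)/(3 - 4) × (4.3 - 5)/(3 - 5) = -0.241500
L_2(4.3) = (4.3 - 2)/(4 - 2) × (4.3 - 3)/(4 - 3) × (4.3 - 5)/(4 - 5) = 1.046500
L_3(4.3) = (4.3 - 2)/(5 - 2) × (4.3 - 3)/(5 - 3) × (4.3 - 4)/(5 - 4) = 0.149500

P(4.3) = 6×L_0(4.3) + (-5)×L_1(4.3) + 9×L_2(4.3) + (-6)×L_3(4.3)
P(4.3) = 10.002000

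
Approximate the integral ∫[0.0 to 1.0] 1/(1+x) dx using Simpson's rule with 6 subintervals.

f(x) = 1/(1+x)
a = 0.0, b = 1.0, n = 6
h = (b - a)/n = 0.166667

Simpson's rule: (h/3)[f(x₀) + 4f(x₁) + 2f(x₂) + ... + f(xₙ)]

x_0 = 0.0000, f(x_0) = 1.000000, coefficient = 1
x_1 = 0.1667, f(x_1) = 0.857143, coefficient = 4
x_2 = 0.3333, f(x_2) = 0.750000, coefficient = 2
x_3 = 0.5000, f(x_3) = 0.666667, coefficient = 4
x_4 = 0.6667, f(x_4) = 0.600000, coefficient = 2
x_5 = 0.8333, f(x_5) = 0.545455, coefficient = 4
x_6 = 1.0000, f(x_6) = 0.500000, coefficient = 1

I ≈ (0.166667/3) × 12.477056 = 0.693170
Exact value: 0.693147
Error: 0.000023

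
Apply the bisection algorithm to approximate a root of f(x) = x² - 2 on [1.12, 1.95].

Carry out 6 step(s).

f(x) = x² - 2
Initial interval: [1.12, 1.95]

Iteration 1:
  c_1 = (1.120000 + 1.950000)/2 = 1.535000
  f(c_1) = f(1.535000) = 0.356225
  f(a) × f(c) < 0, new interval: [1.120000, 1.535000]
Iteration 2:
  c_2 = (1.120000 + 1.535000)/2 = 1.327500
  f(c_2) = f(1.327500) = -0.237744
  f(a) × f(c) ≥ 0, new interval: [1.327500, 1.535000]
Iteration 3:
  c_3 = (1.327500 + 1.535000)/2 = 1.431250
  f(c_3) = f(1.431250) = 0.048477
  f(a) × f(c) < 0, new interval: [1.327500, 1.431250]
Iteration 4:
  c_4 = (1.327500 + 1.431250)/2 = 1.379375
  f(c_4) = f(1.379375) = -0.097325
  f(a) × f(c) ≥ 0, new interval: [1.379375, 1.431250]
Iteration 5:
  c_5 = (1.379375 + 1.431250)/2 = 1.405312
  f(c_5) = f(1.405312) = -0.025097
  f(a) × f(c) ≥ 0, new interval: [1.405312, 1.431250]
Iteration 6:
  c_6 = (1.405312 + 1.431250)/2 = 1.418281
  f(c_6) = f(1.418281) = 0.011522
  f(a) × f(c) < 0, new interval: [1.405312, 1.418281]

After 6 iteration(s), the approximation is c_6 = 1.418281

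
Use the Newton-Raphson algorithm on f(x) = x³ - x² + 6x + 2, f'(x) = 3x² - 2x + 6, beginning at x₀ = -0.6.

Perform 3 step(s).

f(x) = x³ - x² + 6x + 2
f'(x) = 3x² - 2x + 6
x₀ = -0.6

Newton-Raphson formula: x_{n+1} = x_n - f(x_n)/f'(x_n)

Iteration 1:
  f(-0.600000) = -2.176000
  f'(-0.600000) = 8.280000
  x_1 = -0.600000 - (-2.176000)/8.280000 = -0.337198
Iteration 2:
  f(-0.337198) = -0.175231
  f'(-0.337198) = 7.015504
  x_2 = -0.337198 - (-0.175231)/7.015504 = -0.312220
Iteration 3:
  f(-0.312220) = -0.001239
  f'(-0.312220) = 6.916885
  x_3 = -0.312220 - (-0.001239)/6.916885 = -0.312041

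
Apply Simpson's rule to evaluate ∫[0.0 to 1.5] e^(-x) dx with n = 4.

f(x) = e^(-x)
a = 0.0, b = 1.5, n = 4
h = (b - a)/n = 0.375000

Simpson's rule: (h/3)[f(x₀) + 4f(x₁) + 2f(x₂) + ... + f(xₙ)]

x_0 = 0.0000, f(x_0) = 1.000000, coefficient = 1
x_1 = 0.3750, f(x_1) = 0.687289, coefficient = 4
x_2 = 0.7500, f(x_2) = 0.472367, coefficient = 2
x_3 = 1.1250, f(x_3) = 0.324652, coefficient = 4
x_4 = 1.5000, f(x_4) = 0.223130, coefficient = 1

I ≈ (0.375000/3) × 6.215630 = 0.776954
Exact value: 0.776870
Error: 0.000084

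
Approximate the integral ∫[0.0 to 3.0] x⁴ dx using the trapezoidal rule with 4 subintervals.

f(x) = x⁴
a = 0.0, b = 3.0, n = 4
h = (b - a)/n = 0.750000

Trapezoidal rule: (h/2)[f(x₀) + 2f(x₁) + 2f(x₂) + ... + f(xₙ)]

x_0 = 0.0000, f(x_0) = 0.000000, coefficient = 1
x_1 = 0.7500, f(x_1) = 0.316406, coefficient = 2
x_2 = 1.5000, f(x_2) = 5.062500, coefficient = 2
x_3 = 2.2500, f(x_3) = 25.628906, coefficient = 2
x_4 = 3.0000, f(x_4) = 81.000000, coefficient = 1

I ≈ (0.750000/2) × 143.015625 = 53.630859
Exact value: 48.600000
Error: 5.030859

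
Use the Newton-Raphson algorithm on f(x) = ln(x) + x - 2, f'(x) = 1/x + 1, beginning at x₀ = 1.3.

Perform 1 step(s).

f(x) = ln(x) + x - 2
f'(x) = 1/x + 1
x₀ = 1.3

Newton-Raphson formula: x_{n+1} = x_n - f(x_n)/f'(x_n)

Iteration 1:
  f(1.300000) = -0.437636
  f'(1.300000) = 1.769231
  x_1 = 1.300000 - (-0.437636)/1.769231 = 1.547359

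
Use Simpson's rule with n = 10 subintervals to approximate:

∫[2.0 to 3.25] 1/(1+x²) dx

f(x) = 1/(1+x²)
a = 2.0, b = 3.25, n = 10
h = (b - a)/n = 0.125000

Simpson's rule: (h/3)[f(x₀) + 4f(x₁) + 2f(x₂) + ... + f(xₙ)]

x_0 = 2.0000, f(x_0) = 0.200000, coefficient = 1
x_1 = 2.1250, f(x_1) = 0.181303, coefficient = 4
x_2 = 2.2500, f(x_2) = 0.164948, coefficient = 2
x_3 = 2.3750, f(x_3) = 0.150588, coefficient = 4
x_4 = 2.5000, f(x_4) = 0.137931, coefficient = 2
x_5 = 2.6250, f(x_5) = 0.126733, coefficient = 4
x_6 = 2.7500, f(x_6) = 0.116788, coefficient = 2
x_7 = 2.8750, f(x_7) = 0.107926, coefficient = 4
x_8 = 3.0000, f(x_8) = 0.100000, coefficient = 2
x_9 = 3.1250, f(x_9) = 0.092888, coefficient = 4
x_10 = 3.2500, f(x_10) = 0.086486, coefficient = 1

I ≈ (0.125000/3) × 3.963574 = 0.165149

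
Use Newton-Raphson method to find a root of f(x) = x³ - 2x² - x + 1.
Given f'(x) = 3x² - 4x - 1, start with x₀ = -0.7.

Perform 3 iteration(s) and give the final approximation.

f(x) = x³ - 2x² - x + 1
f'(x) = 3x² - 4x - 1
x₀ = -0.7

Newton-Raphson formula: x_{n+1} = x_n - f(x_n)/f'(x_n)

Iteration 1:
  f(-0.700000) = 0.377000
  f'(-0.700000) = 3.270000
  x_1 = -0.700000 - 0.377000/3.270000 = -0.815291
Iteration 2:
  f(-0.815291) = -0.056029
  f'(-0.815291) = 4.255258
  x_2 = -0.815291 - (-0.056029)/4.255258 = -0.802123
Iteration 3:
  f(-0.802123) = -0.000769
  f'(-0.802123) = 4.138700
  x_3 = -0.802123 - (-0.000769)/4.138700 = -0.801938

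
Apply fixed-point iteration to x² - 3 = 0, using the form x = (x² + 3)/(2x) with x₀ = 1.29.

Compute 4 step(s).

Equation: x² - 3 = 0
Fixed-point form: x = (x² + 3)/(2x)
x₀ = 1.29

x_1 = g(1.290000) = 1.807791
x_2 = g(1.807791) = 1.733637
x_3 = g(1.733637) = 1.732052
x_4 = g(1.732052) = 1.732051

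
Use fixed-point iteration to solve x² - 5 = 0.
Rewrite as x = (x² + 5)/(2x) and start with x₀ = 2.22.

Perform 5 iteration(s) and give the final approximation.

Equation: x² - 5 = 0
Fixed-point form: x = (x² + 5)/(2x)
x₀ = 2.22

x_1 = g(2.220000) = 2.236126
x_2 = g(2.236126) = 2.236068
x_3 = g(2.236068) = 2.236068
x_4 = g(2.236068) = 2.236068
x_5 = g(2.236068) = 2.236068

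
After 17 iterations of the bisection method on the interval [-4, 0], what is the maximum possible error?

Bisection error bound: |error| ≤ (b-a)/2^n
|error| ≤ (0 - (-4))/2^17 = 4/2^17
|error| ≤ 0.0000305176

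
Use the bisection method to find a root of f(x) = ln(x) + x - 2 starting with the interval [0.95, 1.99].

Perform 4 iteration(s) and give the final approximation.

f(x) = ln(x) + x - 2
Initial interval: [0.95, 1.99]

Iteration 1:
  c_1 = (0.950000 + 1.990000)/2 = 1.470000
  f(c_1) = f(1.470000) = -0.144738
  f(a) × f(c) ≥ 0, new interval: [1.470000, 1.990000]
Iteration 2:
  c_2 = (1.470000 + 1.990000)/2 = 1.730000
  f(c_2) = f(1.730000) = 0.278121
  f(a) × f(c) < 0, new interval: [1.470000, 1.730000]
Iteration 3:
  c_3 = (1.470000 + 1.730000)/2 = 1.600000
  f(c_3) = f(1.600000) = 0.070004
  f(a) × f(c) < 0, new interval: [1.470000, 1.600000]
Iteration 4:
  c_4 = (1.470000 + 1.600000)/2 = 1.535000
  f(c_4) = f(1.535000) = -0.036470
  f(a) × f(c) ≥ 0, new interval: [1.535000, 1.600000]

After 4 iteration(s), the approximation is c_4 = 1.535000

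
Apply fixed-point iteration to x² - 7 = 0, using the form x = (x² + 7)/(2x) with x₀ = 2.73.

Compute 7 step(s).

Equation: x² - 7 = 0
Fixed-point form: x = (x² + 7)/(2x)
x₀ = 2.73

x_1 = g(2.730000) = 2.647051
x_2 = g(2.647051) = 2.645752
x_3 = g(2.645752) = 2.645751
x_4 = g(2.645751) = 2.645751
x_5 = g(2.645751) = 2.645751
x_6 = g(2.645751) = 2.645751
x_7 = g(2.645751) = 2.645751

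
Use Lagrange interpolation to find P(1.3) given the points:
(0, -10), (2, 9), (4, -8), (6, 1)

Lagrange interpolation formula:
P(x) = Σ yᵢ × Lᵢ(x)
where Lᵢ(x) = Π_{j≠i} (x - xⱼ)/(xᵢ - xⱼ)

L_0(1.3) = (1.3 - 2)/(0 - 2) × (1.3 - 4)/(0 - 4) × (1.3 - 6)/(0 - 6) = 0.185062
L_1(1.3) = (1.3 - 0)/(2 - 0) × (1.3 - 4)/(2 - 4) × (1.3 - 6)/(2 - 6) = 1.031063
L_2(1.3) = (1.3 - 0)/(4 - 0) × (1.3 - 2)/(4 - 2) × (1.3 - 6)/(4 - 6) = -0.267313
L_3(1.3) = (1.3 - 0)/(6 - 0) × (1.3 - 2)/(6 - 2) × (1.3 - 4)/(6 - 4) = 0.051188

P(1.3) = (-10)×L_0(1.3) + 9×L_1(1.3) + (-8)×L_2(1.3) + 1×L_3(1.3)
P(1.3) = 9.618625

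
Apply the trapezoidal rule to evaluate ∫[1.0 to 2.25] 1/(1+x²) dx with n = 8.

f(x) = 1/(1+x²)
a = 1.0, b = 2.25, n = 8
h = (b - a)/n = 0.156250

Trapezoidal rule: (h/2)[f(x₀) + 2f(x₁) + 2f(x₂) + ... + f(xₙ)]

x_0 = 1.0000, f(x_0) = 0.500000, coefficient = 1
x_1 = 1.1562, f(x_1) = 0.427915, coefficient = 2
x_2 = 1.3125, f(x_2) = 0.367288, coefficient = 2
x_3 = 1.4688, f(x_3) = 0.316734, coefficient = 2
x_4 = 1.6250, f(x_4) = 0.274678, coefficient = 2
x_5 = 1.7812, f(x_5) = 0.239644, coefficient = 2
x_6 = 1.9375, f(x_6) = 0.210353, coefficient = 2
x_7 = 2.0938, f(x_7) = 0.185743, coefficient = 2
x_8 = 2.2500, f(x_8) = 0.164948, coefficient = 1

I ≈ (0.156250/2) × 4.709659 = 0.367942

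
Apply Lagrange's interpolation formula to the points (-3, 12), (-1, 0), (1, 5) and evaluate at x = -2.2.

Lagrange interpolation formula:
P(x) = Σ yᵢ × Lᵢ(x)
where Lᵢ(x) = Π_{j≠i} (x - xⱼ)/(xᵢ - xⱼ)

L_0(-2.2) = (-2.2 - (-1))/(-3 - (-1)) × (-2.2 - 1)/(-3 - 1) = 0.480000
L_1(-2.2) = (-2.2 - (-3))/(-1 - (-3)) × (-2.2 - 1)/(-1 - 1) = 0.640000
L_2(-2.2) = (-2.2 - (-3))/(1 - (-3)) × (-2.2 - (-1))/(1 - (-1)) = -0.120000

P(-2.2) = 12×L_0(-2.2) + 0×L_1(-2.2) + 5×L_2(-2.2)
P(-2.2) = 5.160000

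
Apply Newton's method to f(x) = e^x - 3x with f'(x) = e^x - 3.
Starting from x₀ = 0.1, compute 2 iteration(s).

f(x) = e^x - 3x
f'(x) = e^x - 3
x₀ = 0.1

Newton-Raphson formula: x_{n+1} = x_n - f(x_n)/f'(x_n)

Iteration 1:
  f(0.100000) = 0.805171
  f'(0.100000) = -1.894829
  x_1 = 0.100000 - 0.805171/(-1.894829) = 0.524931
Iteration 2:
  f(0.524931) = 0.115550
  f'(0.524931) = -1.309658
  x_2 = 0.524931 - 0.115550/(-1.309658) = 0.613160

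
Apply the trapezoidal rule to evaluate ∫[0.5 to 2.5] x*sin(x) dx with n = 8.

f(x) = x*sin(x)
a = 0.5, b = 2.5, n = 8
h = (b - a)/n = 0.250000

Trapezoidal rule: (h/2)[f(x₀) + 2f(x₁) + 2f(x₂) + ... + f(xₙ)]

x_0 = 0.5000, f(x_0) = 0.239713, coefficient = 1
x_1 = 0.7500, f(x_1) = 0.511229, coefficient = 2
x_2 = 1.0000, f(x_2) = 0.841471, coefficient = 2
x_3 = 1.2500, f(x_3) = 1.186231, coefficient = 2
x_4 = 1.5000, f(x_4) = 1.496242, coefficient = 2
x_5 = 1.7500, f(x_5) = 1.721975, coefficient = 2
x_6 = 2.0000, f(x_6) = 1.818595, coefficient = 2
x_7 = 2.2500, f(x_7) = 1.750665, coefficient = 2
x_8 = 2.5000, f(x_8) = 1.496180, coefficient = 1

I ≈ (0.250000/2) × 20.388710 = 2.548589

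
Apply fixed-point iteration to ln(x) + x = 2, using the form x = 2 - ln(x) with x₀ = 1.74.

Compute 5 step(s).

Equation: ln(x) + x = 2
Fixed-point form: x = 2 - ln(x)
x₀ = 1.74

x_1 = g(1.740000) = 1.446115
x_2 = g(1.446115) = 1.631119
x_3 = g(1.631119) = 1.510733
x_4 = g(1.510733) = 1.587405
x_5 = g(1.587405) = 1.537900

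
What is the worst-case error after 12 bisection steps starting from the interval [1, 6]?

Bisection error bound: |error| ≤ (b-a)/2^n
|error| ≤ (6 - 1)/2^12 = 5/2^12
|error| ≤ 0.0012207031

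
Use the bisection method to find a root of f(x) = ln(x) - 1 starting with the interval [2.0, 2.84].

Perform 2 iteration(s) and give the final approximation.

f(x) = ln(x) - 1
Initial interval: [2.0, 2.84]

Iteration 1:
  c_1 = (2.000000 + 2.840000)/2 = 2.420000
  f(c_1) = f(2.420000) = -0.116232
  f(a) × f(c) ≥ 0, new interval: [2.420000, 2.840000]
Iteration 2:
  c_2 = (2.420000 + 2.840000)/2 = 2.630000
  f(c_2) = f(2.630000) = -0.033016
  f(a) × f(c) ≥ 0, new interval: [2.630000, 2.840000]

After 2 iteration(s), the approximation is c_2 = 2.630000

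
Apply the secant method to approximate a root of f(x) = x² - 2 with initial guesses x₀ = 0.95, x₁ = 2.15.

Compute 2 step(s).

f(x) = x² - 2
x₀ = 0.95, x₁ = 2.15

Secant formula: x_{n+1} = x_n - f(x_n)(x_n - x_{n-1})/(f(x_n) - f(x_{n-1}))

Iteration 1:
  f(0.950000) = -1.097500
  f(2.150000) = 2.622500
  x_2 = 2.150000 - 2.622500×(2.150000 - 0.950000)/(2.622500 - (-1.097500))
       = 1.304032
Iteration 2:
  f(2.150000) = 2.622500
  f(1.304032) = -0.299500
  x_3 = 1.304032 - (-0.299500)×(1.304032 - 2.150000)/(-0.299500 - 2.622500)
       = 1.390742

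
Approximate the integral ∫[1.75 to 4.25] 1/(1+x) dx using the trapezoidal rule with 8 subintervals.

f(x) = 1/(1+x)
a = 1.75, b = 4.25, n = 8
h = (b - a)/n = 0.312500

Trapezoidal rule: (h/2)[f(x₀) + 2f(x₁) + 2f(x₂) + ... + f(xₙ)]

x_0 = 1.7500, f(x_0) = 0.363636, coefficient = 1
x_1 = 2.0625, f(x_1) = 0.326531, coefficient = 2
x_2 = 2.3750, f(x_2) = 0.296296, coefficient = 2
x_3 = 2.6875, f(x_3) = 0.271186, coefficient = 2
x_4 = 3.0000, f(x_4) = 0.250000, coefficient = 2
x_5 = 3.3125, f(x_5) = 0.231884, coefficient = 2
x_6 = 3.6250, f(x_6) = 0.216216, coefficient = 2
x_7 = 3.9375, f(x_7) = 0.202532, coefficient = 2
x_8 = 4.2500, f(x_8) = 0.190476, coefficient = 1

I ≈ (0.312500/2) × 4.143403 = 0.647407
Exact value: 0.646627
Error: 0.000780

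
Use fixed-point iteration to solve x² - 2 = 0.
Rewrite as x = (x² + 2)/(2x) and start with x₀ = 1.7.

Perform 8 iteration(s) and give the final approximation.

Equation: x² - 2 = 0
Fixed-point form: x = (x² + 2)/(2x)
x₀ = 1.7

x_1 = g(1.700000) = 1.438235
x_2 = g(1.438235) = 1.414414
x_3 = g(1.414414) = 1.414214
x_4 = g(1.414214) = 1.414214
x_5 = g(1.414214) = 1.414214
x_6 = g(1.414214) = 1.414214
x_7 = g(1.414214) = 1.414214
x_8 = g(1.414214) = 1.414214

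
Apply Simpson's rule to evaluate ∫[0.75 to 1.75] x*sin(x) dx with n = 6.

f(x) = x*sin(x)
a = 0.75, b = 1.75, n = 6
h = (b - a)/n = 0.166667

Simpson's rule: (h/3)[f(x₀) + 4f(x₁) + 2f(x₂) + ... + f(xₙ)]

x_0 = 0.7500, f(x_0) = 0.511229, coefficient = 1
x_1 = 0.9167, f(x_1) = 0.727446, coefficient = 4
x_2 = 1.0833, f(x_2) = 0.957151, coefficient = 2
x_3 = 1.2500, f(x_3) = 1.186231, coefficient = 4
x_4 = 1.4167, f(x_4) = 1.399873, coefficient = 2
x_5 = 1.5833, f(x_5) = 1.583209, coefficient = 4
x_6 = 1.7500, f(x_6) = 1.721975, coefficient = 1

I ≈ (0.166667/3) × 20.934796 = 1.163044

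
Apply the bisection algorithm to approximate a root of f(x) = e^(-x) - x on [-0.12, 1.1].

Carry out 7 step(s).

f(x) = e^(-x) - x
Initial interval: [-0.12, 1.1]

Iteration 1:
  c_1 = (-0.120000 + 1.100000)/2 = 0.490000
  f(c_1) = f(0.490000) = 0.122626
  f(a) × f(c) ≥ 0, new interval: [0.490000, 1.100000]
Iteration 2:
  c_2 = (0.490000 + 1.100000)/2 = 0.795000
  f(c_2) = f(0.795000) = -0.343419
  f(a) × f(c) < 0, new interval: [0.490000, 0.795000]
Iteration 3:
  c_3 = (0.490000 + 0.795000)/2 = 0.642500
  f(c_3) = f(0.642500) = -0.116524
  f(a) × f(c) < 0, new interval: [0.490000, 0.642500]
Iteration 4:
  c_4 = (0.490000 + 0.642500)/2 = 0.566250
  f(c_4) = f(0.566250) = 0.001400
  f(a) × f(c) ≥ 0, new interval: [0.566250, 0.642500]
Iteration 5:
  c_5 = (0.566250 + 0.642500)/2 = 0.604375
  f(c_5) = f(0.604375) = -0.057959
  f(a) × f(c) < 0, new interval: [0.566250, 0.604375]
Iteration 6:
  c_6 = (0.566250 + 0.604375)/2 = 0.585313
  f(c_6) = f(0.585313) = -0.028381
  f(a) × f(c) < 0, new interval: [0.566250, 0.585313]
Iteration 7:
  c_7 = (0.566250 + 0.585313)/2 = 0.575781
  f(c_7) = f(0.575781) = -0.013516
  f(a) × f(c) < 0, new interval: [0.566250, 0.575781]

After 7 iteration(s), the approximation is c_7 = 0.575781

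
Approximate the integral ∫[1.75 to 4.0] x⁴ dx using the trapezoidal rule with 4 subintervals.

f(x) = x⁴
a = 1.75, b = 4.0, n = 4
h = (b - a)/n = 0.562500

Trapezoidal rule: (h/2)[f(x₀) + 2f(x₁) + 2f(x₂) + ... + f(xₙ)]

x_0 = 1.7500, f(x_0) = 9.378906, coefficient = 1
x_1 = 2.3125, f(x_1) = 28.597427, coefficient = 2
x_2 = 2.8750, f(x_2) = 68.320557, coefficient = 2
x_3 = 3.4375, f(x_3) = 139.627457, coefficient = 2
x_4 = 4.0000, f(x_4) = 256.000000, coefficient = 1

I ≈ (0.562500/2) × 738.469788 = 207.694628
Exact value: 201.517383
Error: 6.177245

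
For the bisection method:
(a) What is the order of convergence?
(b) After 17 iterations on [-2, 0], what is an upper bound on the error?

(a) Bisection has linear (order 1) convergence; the error is halved each step.

(b) Error bound = (b-a)/2^n = (0 - (-2))/2^{17}
    = 2/2^{17}

(a) 1 (linear); (b) error ≤ 1.53e-05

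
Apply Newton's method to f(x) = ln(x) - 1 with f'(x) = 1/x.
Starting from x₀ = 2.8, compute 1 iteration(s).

f(x) = ln(x) - 1
f'(x) = 1/x
x₀ = 2.8

Newton-Raphson formula: x_{n+1} = x_n - f(x_n)/f'(x_n)

Iteration 1:
  f(2.800000) = 0.029619
  f'(2.800000) = 0.357143
  x_1 = 2.800000 - 0.029619/0.357143 = 2.717066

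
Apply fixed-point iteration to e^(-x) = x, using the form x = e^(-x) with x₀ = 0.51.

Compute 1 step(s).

Equation: e^(-x) = x
Fixed-point form: x = e^(-x)
x₀ = 0.51

x_1 = g(0.510000) = 0.600496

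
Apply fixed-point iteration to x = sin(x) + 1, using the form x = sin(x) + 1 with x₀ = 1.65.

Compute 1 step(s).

Equation: x = sin(x) + 1
Fixed-point form: x = sin(x) + 1
x₀ = 1.65

x_1 = g(1.650000) = 1.996865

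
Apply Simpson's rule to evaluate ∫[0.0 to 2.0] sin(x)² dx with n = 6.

f(x) = sin(x)²
a = 0.0, b = 2.0, n = 6
h = (b - a)/n = 0.333333

Simpson's rule: (h/3)[f(x₀) + 4f(x₁) + 2f(x₂) + ... + f(xₙ)]

x_0 = 0.0000, f(x_0) = 0.000000, coefficient = 1
x_1 = 0.3333, f(x_1) = 0.107056, coefficient = 4
x_2 = 0.6667, f(x_2) = 0.382381, coefficient = 2
x_3 = 1.0000, f(x_3) = 0.708073, coefficient = 4
x_4 = 1.3333, f(x_4) = 0.944663, coefficient = 2
x_5 = 1.6667, f(x_5) = 0.990837, coefficient = 4
x_6 = 2.0000, f(x_6) = 0.826822, coefficient = 1

I ≈ (0.333333/3) × 10.704778 = 1.189420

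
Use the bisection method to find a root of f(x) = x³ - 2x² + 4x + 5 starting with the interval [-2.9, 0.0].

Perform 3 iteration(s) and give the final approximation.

f(x) = x³ - 2x² + 4x + 5
Initial interval: [-2.9, 0.0]

Iteration 1:
  c_1 = (-2.900000 + 0.000000)/2 = -1.450000
  f(c_1) = f(-1.450000) = -8.053625
  f(a) × f(c) ≥ 0, new interval: [-1.450000, 0.000000]
Iteration 2:
  c_2 = (-1.450000 + 0.000000)/2 = -0.725000
  f(c_2) = f(-0.725000) = 0.667672
  f(a) × f(c) < 0, new interval: [-1.450000, -0.725000]
Iteration 3:
  c_3 = (-1.450000 + (-0.725000))/2 = -1.087500
  f(c_3) = f(-1.087500) = -3.001451
  f(a) × f(c) ≥ 0, new interval: [-1.087500, -0.725000]

After 3 iteration(s), the approximation is c_3 = -1.087500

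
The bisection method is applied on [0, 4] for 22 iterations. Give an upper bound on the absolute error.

Bisection error bound: |error| ≤ (b-a)/2^n
|error| ≤ (4 - 0)/2^22 = 4/2^22
|error| ≤ 0.0000009537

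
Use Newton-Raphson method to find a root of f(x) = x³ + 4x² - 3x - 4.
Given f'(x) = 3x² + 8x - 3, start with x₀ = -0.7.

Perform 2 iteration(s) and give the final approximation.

f(x) = x³ + 4x² - 3x - 4
f'(x) = 3x² + 8x - 3
x₀ = -0.7

Newton-Raphson formula: x_{n+1} = x_n - f(x_n)/f'(x_n)

Iteration 1:
  f(-0.700000) = -0.283000
  f'(-0.700000) = -7.130000
  x_1 = -0.700000 - (-0.283000)/(-7.130000) = -0.739691
Iteration 2:
  f(-0.739691) = 0.002931
  f'(-0.739691) = -7.276101
  x_2 = -0.739691 - 0.002931/(-7.276101) = -0.739289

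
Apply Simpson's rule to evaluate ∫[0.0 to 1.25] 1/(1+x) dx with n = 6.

f(x) = 1/(1+x)
a = 0.0, b = 1.25, n = 6
h = (b - a)/n = 0.208333

Simpson's rule: (h/3)[f(x₀) + 4f(x₁) + 2f(x₂) + ... + f(xₙ)]

x_0 = 0.0000, f(x_0) = 1.000000, coefficient = 1
x_1 = 0.2083, f(x_1) = 0.827586, coefficient = 4
x_2 = 0.4167, f(x_2) = 0.705882, coefficient = 2
x_3 = 0.6250, f(x_3) = 0.615385, coefficient = 4
x_4 = 0.8333, f(x_4) = 0.545455, coefficient = 2
x_5 = 1.0417, f(x_5) = 0.489796, coefficient = 4
x_6 = 1.2500, f(x_6) = 0.444444, coefficient = 1

I ≈ (0.208333/3) × 11.678185 = 0.810985
Exact value: 0.810930
Error: 0.000055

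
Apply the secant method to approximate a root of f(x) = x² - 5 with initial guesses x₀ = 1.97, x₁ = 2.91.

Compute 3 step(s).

f(x) = x² - 5
x₀ = 1.97, x₁ = 2.91

Secant formula: x_{n+1} = x_n - f(x_n)(x_n - x_{n-1})/(f(x_n) - f(x_{n-1}))

Iteration 1:
  f(1.970000) = -1.119100
  f(2.910000) = 3.468100
  x_2 = 2.910000 - 3.468100×(2.910000 - 1.970000)/(3.468100 - (-1.119100))
       = 2.199324
Iteration 2:
  f(2.910000) = 3.468100
  f(2.199324) = -0.162975
  x_3 = 2.199324 - (-0.162975)×(2.199324 - 2.910000)/(-0.162975 - 3.468100)
       = 2.231221
Iteration 3:
  f(2.199324) = -0.162975
  f(2.231221) = -0.021651
  x_4 = 2.231221 - (-0.021651)×(2.231221 - 2.199324)/(-0.021651 - (-0.162975))
       = 2.236108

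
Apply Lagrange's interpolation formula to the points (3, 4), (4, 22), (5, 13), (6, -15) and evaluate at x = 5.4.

Lagrange interpolation formula:
P(x) = Σ yᵢ × Lᵢ(x)
where Lᵢ(x) = Π_{j≠i} (x - xⱼ)/(xᵢ - xⱼ)

L_0(5.4) = (5.4 - 4)/(3 - 4) × (5.4 - 5)/(3 - 5) × (5.4 - 6)/(3 - 6) = 0.056000
L_1(5.4) = (5.4 - 3)/(4 - 3) × (5.4 - 5)/(4 - 5) × (5.4 - 6)/(4 - 6) = -0.288000
L_2(5.4) = (5.4 - 3)/(5 - 3) × (5.4 - 4)/(5 - 4) × (5.4 - 6)/(5 - 6) = 1.008000
L_3(5.4) = (5.4 - 3)/(6 - 3) × (5.4 - 4)/(6 - 4) × (5.4 - 5)/(6 - 5) = 0.224000

P(5.4) = 4×L_0(5.4) + 22×L_1(5.4) + 13×L_2(5.4) + (-15)×L_3(5.4)
P(5.4) = 3.632000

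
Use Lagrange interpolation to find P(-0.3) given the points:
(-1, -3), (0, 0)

Lagrange interpolation formula:
P(x) = Σ yᵢ × Lᵢ(x)
where Lᵢ(x) = Π_{j≠i} (x - xⱼ)/(xᵢ - xⱼ)

L_0(-0.3) = (-0.3 - 0)/(-1 - 0) = 0.300000
L_1(-0.3) = (-0.3 - (-1))/(0 - (-1)) = 0.700000

P(-0.3) = (-3)×L_0(-0.3) + 0×L_1(-0.3)
P(-0.3) = -0.900000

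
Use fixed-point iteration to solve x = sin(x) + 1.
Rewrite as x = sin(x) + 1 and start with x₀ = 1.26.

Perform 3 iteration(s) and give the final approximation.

Equation: x = sin(x) + 1
Fixed-point form: x = sin(x) + 1
x₀ = 1.26

x_1 = g(1.260000) = 1.952090
x_2 = g(1.952090) = 1.928184
x_3 = g(1.928184) = 1.936814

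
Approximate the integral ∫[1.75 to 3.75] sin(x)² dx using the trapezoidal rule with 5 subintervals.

f(x) = sin(x)²
a = 1.75, b = 3.75, n = 5
h = (b - a)/n = 0.400000

Trapezoidal rule: (h/2)[f(x₀) + 2f(x₁) + 2f(x₂) + ... + f(xₙ)]

x_0 = 1.7500, f(x_0) = 0.968228, coefficient = 1
x_1 = 2.1500, f(x_1) = 0.700400, coefficient = 2
x_2 = 2.5500, f(x_2) = 0.311011, coefficient = 2
x_3 = 2.9500, f(x_3) = 0.036261, coefficient = 2
x_4 = 3.3500, f(x_4) = 0.042808, coefficient = 2
x_5 = 3.7500, f(x_5) = 0.326682, coefficient = 1

I ≈ (0.400000/2) × 3.475871 = 0.695174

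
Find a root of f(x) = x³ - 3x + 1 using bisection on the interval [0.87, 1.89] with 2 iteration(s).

f(x) = x³ - 3x + 1
Initial interval: [0.87, 1.89]

Iteration 1:
  c_1 = (0.870000 + 1.890000)/2 = 1.380000
  f(c_1) = f(1.380000) = -0.511928
  f(a) × f(c) ≥ 0, new interval: [1.380000, 1.890000]
Iteration 2:
  c_2 = (1.380000 + 1.890000)/2 = 1.635000
  f(c_2) = f(1.635000) = 0.465723
  f(a) × f(c) < 0, new interval: [1.380000, 1.635000]

After 2 iteration(s), the approximation is c_2 = 1.635000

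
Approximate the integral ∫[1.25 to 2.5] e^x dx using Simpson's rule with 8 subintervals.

f(x) = e^x
a = 1.25, b = 2.5, n = 8
h = (b - a)/n = 0.156250

Simpson's rule: (h/3)[f(x₀) + 4f(x₁) + 2f(x₂) + ... + f(xₙ)]

x_0 = 1.2500, f(x_0) = 3.490343, coefficient = 1
x_1 = 1.4062, f(x_1) = 4.080624, coefficient = 4
x_2 = 1.5625, f(x_2) = 4.770733, coefficient = 2
x_3 = 1.7188, f(x_3) = 5.577552, coefficient = 4
x_4 = 1.8750, f(x_4) = 6.520819, coefficient = 2
x_5 = 2.0312, f(x_5) = 7.623610, coefficient = 4
x_6 = 2.1875, f(x_6) = 8.912903, coefficient = 2
x_7 = 2.3438, f(x_7) = 10.420239, coefficient = 4
x_8 = 2.5000, f(x_8) = 12.182494, coefficient = 1

I ≈ (0.156250/3) × 166.889850 = 8.692180
Exact value: 8.692151
Error: 0.000029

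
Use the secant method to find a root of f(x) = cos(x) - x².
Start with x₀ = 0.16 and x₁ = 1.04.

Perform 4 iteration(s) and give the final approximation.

f(x) = cos(x) - x²
x₀ = 0.16, x₁ = 1.04

Secant formula: x_{n+1} = x_n - f(x_n)(x_n - x_{n-1})/(f(x_n) - f(x_{n-1}))

Iteration 1:
  f(0.160000) = 0.961627
  f(1.040000) = -0.575380
  x_2 = 1.040000 - (-0.575380)×(1.040000 - 0.160000)/(-0.575380 - 0.961627)
       = 0.710571
Iteration 2:
  f(1.040000) = -0.575380
  f(0.710571) = 0.253078
  x_3 = 0.710571 - 0.253078×(0.710571 - 1.040000)/(0.253078 - (-0.575380))
       = 0.811205
Iteration 3:
  f(0.710571) = 0.253078
  f(0.811205) = 0.030571
  x_4 = 0.811205 - 0.030571×(0.811205 - 0.710571)/(0.030571 - 0.253078)
       = 0.825032
Iteration 4:
  f(0.811205) = 0.030571
  f(0.825032) = -0.002144
  x_5 = 0.825032 - (-0.002144)×(0.825032 - 0.811205)/(-0.002144 - 0.030571)
       = 0.824126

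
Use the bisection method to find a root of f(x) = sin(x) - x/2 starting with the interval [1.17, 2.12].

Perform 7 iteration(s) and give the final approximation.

f(x) = sin(x) - x/2
Initial interval: [1.17, 2.12]

Iteration 1:
  c_1 = (1.170000 + 2.120000)/2 = 1.645000
  f(c_1) = f(1.645000) = 0.174748
  f(a) × f(c) ≥ 0, new interval: [1.645000, 2.120000]
Iteration 2:
  c_2 = (1.645000 + 2.120000)/2 = 1.882500
  f(c_2) = f(1.882500) = 0.010562
  f(a) × f(c) ≥ 0, new interval: [1.882500, 2.120000]
Iteration 3:
  c_3 = (1.882500 + 2.120000)/2 = 2.001250
  f(c_3) = f(2.001250) = -0.091848
  f(a) × f(c) < 0, new interval: [1.882500, 2.001250]
Iteration 4:
  c_4 = (1.882500 + 2.001250)/2 = 1.941875
  f(c_4) = f(1.941875) = -0.039001
  f(a) × f(c) < 0, new interval: [1.882500, 1.941875]
Iteration 5:
  c_5 = (1.882500 + 1.941875)/2 = 1.912187
  f(c_5) = f(1.912187) = -0.013804
  f(a) × f(c) < 0, new interval: [1.882500, 1.912187]
Iteration 6:
  c_6 = (1.882500 + 1.912187)/2 = 1.897344
  f(c_6) = f(1.897344) = -0.001516
  f(a) × f(c) < 0, new interval: [1.882500, 1.897344]
Iteration 7:
  c_7 = (1.882500 + 1.897344)/2 = 1.889922
  f(c_7) = f(1.889922) = 0.004549
  f(a) × f(c) ≥ 0, new interval: [1.889922, 1.897344]

After 7 iteration(s), the approximation is c_7 = 1.889922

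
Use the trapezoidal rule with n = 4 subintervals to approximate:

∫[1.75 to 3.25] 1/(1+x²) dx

f(x) = 1/(1+x²)
a = 1.75, b = 3.25, n = 4
h = (b - a)/n = 0.375000

Trapezoidal rule: (h/2)[f(x₀) + 2f(x₁) + 2f(x₂) + ... + f(xₙ)]

x_0 = 1.7500, f(x_0) = 0.246154, coefficient = 1
x_1 = 2.1250, f(x_1) = 0.181303, coefficient = 2
x_2 = 2.5000, f(x_2) = 0.137931, coefficient = 2
x_3 = 2.8750, f(x_3) = 0.107926, coefficient = 2
x_4 = 3.2500, f(x_4) = 0.086486, coefficient = 1

I ≈ (0.375000/2) × 1.186960 = 0.222555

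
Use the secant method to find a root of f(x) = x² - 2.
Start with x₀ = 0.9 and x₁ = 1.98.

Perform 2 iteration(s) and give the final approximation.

f(x) = x² - 2
x₀ = 0.9, x₁ = 1.98

Secant formula: x_{n+1} = x_n - f(x_n)(x_n - x_{n-1})/(f(x_n) - f(x_{n-1}))

Iteration 1:
  f(0.900000) = -1.190000
  f(1.980000) = 1.920400
  x_2 = 1.980000 - 1.920400×(1.980000 - 0.900000)/(1.920400 - (-1.190000))
       = 1.313194
Iteration 2:
  f(1.980000) = 1.920400
  f(1.313194) = -0.275520
  x_3 = 1.313194 - (-0.275520)×(1.313194 - 1.980000)/(-0.275520 - 1.920400)
       = 1.396858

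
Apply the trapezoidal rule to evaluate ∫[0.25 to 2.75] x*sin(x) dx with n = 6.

f(x) = x*sin(x)
a = 0.25, b = 2.75, n = 6
h = (b - a)/n = 0.416667

Trapezoidal rule: (h/2)[f(x₀) + 2f(x₁) + 2f(x₂) + ... + f(xₙ)]

x_0 = 0.2500, f(x_0) = 0.061851, coefficient = 1
x_1 = 0.6667, f(x_1) = 0.412247, coefficient = 2
x_2 = 1.0833, f(x_2) = 0.957151, coefficient = 2
x_3 = 1.5000, f(x_3) = 1.496242, coefficient = 2
x_4 = 1.9167, f(x_4) = 1.803163, coefficient = 2
x_5 = 2.3333, f(x_5) = 1.687200, coefficient = 2
x_6 = 2.7500, f(x_6) = 1.049568, coefficient = 1

I ≈ (0.416667/2) × 13.823426 = 2.879880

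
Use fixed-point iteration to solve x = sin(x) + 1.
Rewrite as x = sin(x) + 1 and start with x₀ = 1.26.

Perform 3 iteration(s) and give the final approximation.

Equation: x = sin(x) + 1
Fixed-point form: x = sin(x) + 1
x₀ = 1.26

x_1 = g(1.260000) = 1.952090
x_2 = g(1.952090) = 1.928184
x_3 = g(1.928184) = 1.936814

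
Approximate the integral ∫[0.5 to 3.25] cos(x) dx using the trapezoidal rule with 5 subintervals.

f(x) = cos(x)
a = 0.5, b = 3.25, n = 5
h = (b - a)/n = 0.550000

Trapezoidal rule: (h/2)[f(x₀) + 2f(x₁) + 2f(x₂) + ... + f(xₙ)]

x_0 = 0.5000, f(x_0) = 0.877583, coefficient = 1
x_1 = 1.0500, f(x_1) = 0.497571, coefficient = 2
x_2 = 1.6000, f(x_2) = -0.029200, coefficient = 2
x_3 = 2.1500, f(x_3) = -0.547358, coefficient = 2
x_4 = 2.7000, f(x_4) = -0.904072, coefficient = 2
x_5 = 3.2500, f(x_5) = -0.994130, coefficient = 1

I ≈ (0.550000/2) × -2.082664 = -0.572733
Exact value: -0.587621
Error: 0.014888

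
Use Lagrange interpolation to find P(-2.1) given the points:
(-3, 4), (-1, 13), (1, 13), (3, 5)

Lagrange interpolation formula:
P(x) = Σ yᵢ × Lᵢ(x)
where Lᵢ(x) = Π_{j≠i} (x - xⱼ)/(xᵢ - xⱼ)

L_0(-2.1) = (-2.1 - (-1))/(-3 - (-1)) × (-2.1 - 1)/(-3 - 1) × (-2.1 - 3)/(-3 - 3) = 0.362313
L_1(-2.1) = (-2.1 - (-3))/(-1 - (-3)) × (-2.1 - 1)/(-1 - 1) × (-2.1 - 3)/(-1 - 3) = 0.889312
L_2(-2.1) = (-2.1 - (-3))/(1 - (-3)) × (-2.1 - (-1))/(1 - (-1)) × (-2.1 - 3)/(1 - 3) = -0.315562
L_3(-2.1) = (-2.1 - (-3))/(3 - (-3)) × (-2.1 - (-1))/(3 - (-1)) × (-2.1 - 1)/(3 - 1) = 0.063938

P(-2.1) = 4×L_0(-2.1) + 13×L_1(-2.1) + 13×L_2(-2.1) + 5×L_3(-2.1)
P(-2.1) = 9.227687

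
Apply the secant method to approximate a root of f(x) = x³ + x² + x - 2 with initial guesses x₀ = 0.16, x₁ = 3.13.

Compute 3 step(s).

f(x) = x³ + x² + x - 2
x₀ = 0.16, x₁ = 3.13

Secant formula: x_{n+1} = x_n - f(x_n)(x_n - x_{n-1})/(f(x_n) - f(x_{n-1}))

Iteration 1:
  f(0.160000) = -1.810304
  f(3.130000) = 41.591197
  x_2 = 3.130000 - 41.591197×(3.130000 - 0.160000)/(41.591197 - (-1.810304))
       = 0.283881
Iteration 2:
  f(3.130000) = 41.591197
  f(0.283881) = -1.612654
  x_3 = 0.283881 - (-1.612654)×(0.283881 - 3.130000)/(-1.612654 - 41.591197)
       = 0.390117
Iteration 3:
  f(0.283881) = -1.612654
  f(0.390117) = -1.398320
  x_4 = 0.390117 - (-1.398320)×(0.390117 - 0.283881)/(-1.398320 - (-1.612654))
       = 1.083204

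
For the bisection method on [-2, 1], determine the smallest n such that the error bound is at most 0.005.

We need (b-a)/2^n ≤ 0.005
(1 - (-2))/2^n ≤ 0.005
3/2^n ≤ 0.005
2^n ≥ 600
n ≥ log₂(600) = 9.23
n ≥ 10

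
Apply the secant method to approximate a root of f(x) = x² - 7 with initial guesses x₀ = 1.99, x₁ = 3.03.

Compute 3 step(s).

f(x) = x² - 7
x₀ = 1.99, x₁ = 3.03

Secant formula: x_{n+1} = x_n - f(x_n)(x_n - x_{n-1})/(f(x_n) - f(x_{n-1}))

Iteration 1:
  f(1.990000) = -3.039900
  f(3.030000) = 2.180900
  x_2 = 3.030000 - 2.180900×(3.030000 - 1.990000)/(2.180900 - (-3.039900))
       = 2.595558
Iteration 2:
  f(3.030000) = 2.180900
  f(2.595558) = -0.263080
  x_3 = 2.595558 - (-0.263080)×(2.595558 - 3.030000)/(-0.263080 - 2.180900)
       = 2.642323
Iteration 3:
  f(2.595558) = -0.263080
  f(2.642323) = -0.018130
  x_4 = 2.642323 - (-0.018130)×(2.642323 - 2.595558)/(-0.018130 - (-0.263080))
       = 2.645784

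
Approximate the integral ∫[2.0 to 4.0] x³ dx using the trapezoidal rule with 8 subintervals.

f(x) = x³
a = 2.0, b = 4.0, n = 8
h = (b - a)/n = 0.250000

Trapezoidal rule: (h/2)[f(x₀) + 2f(x₁) + 2f(x₂) + ... + f(xₙ)]

x_0 = 2.0000, f(x_0) = 8.000000, coefficient = 1
x_1 = 2.2500, f(x_1) = 11.390625, coefficient = 2
x_2 = 2.5000, f(x_2) = 15.625000, coefficient = 2
x_3 = 2.7500, f(x_3) = 20.796875, coefficient = 2
x_4 = 3.0000, f(x_4) = 27.000000, coefficient = 2
x_5 = 3.2500, f(x_5) = 34.328125, coefficient = 2
x_6 = 3.5000, f(x_6) = 42.875000, coefficient = 2
x_7 = 3.7500, f(x_7) = 52.734375, coefficient = 2
x_8 = 4.0000, f(x_8) = 64.000000, coefficient = 1

I ≈ (0.250000/2) × 481.500000 = 60.187500
Exact value: 60.000000
Error: 0.187500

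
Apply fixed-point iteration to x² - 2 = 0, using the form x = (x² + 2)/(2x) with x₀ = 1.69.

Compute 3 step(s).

Equation: x² - 2 = 0
Fixed-point form: x = (x² + 2)/(2x)
x₀ = 1.69

x_1 = g(1.690000) = 1.436716
x_2 = g(1.436716) = 1.414390
x_3 = g(1.414390) = 1.414214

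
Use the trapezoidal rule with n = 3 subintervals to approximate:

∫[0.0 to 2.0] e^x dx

f(x) = e^x
a = 0.0, b = 2.0, n = 3
h = (b - a)/n = 0.666667

Trapezoidal rule: (h/2)[f(x₀) + 2f(x₁) + 2f(x₂) + ... + f(xₙ)]

x_0 = 0.0000, f(x_0) = 1.000000, coefficient = 1
x_1 = 0.6667, f(x_1) = 1.947734, coefficient = 2
x_2 = 1.3333, f(x_2) = 3.793668, coefficient = 2
x_3 = 2.0000, f(x_3) = 7.389056, coefficient = 1

I ≈ (0.666667/2) × 19.871860 = 6.623953
Exact value: 6.389056
Error: 0.234897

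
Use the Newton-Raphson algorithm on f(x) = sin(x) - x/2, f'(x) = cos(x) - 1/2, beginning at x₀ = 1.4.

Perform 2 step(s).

f(x) = sin(x) - x/2
f'(x) = cos(x) - 1/2
x₀ = 1.4

Newton-Raphson formula: x_{n+1} = x_n - f(x_n)/f'(x_n)

Iteration 1:
  f(1.400000) = 0.285450
  f'(1.400000) = -0.330033
  x_1 = 1.400000 - 0.285450/(-0.330033) = 2.264913
Iteration 2:
  f(2.264913) = -0.363838
  f'(2.264913) = -1.139707
  x_2 = 2.264913 - (-0.363838)/(-1.139707) = 1.945675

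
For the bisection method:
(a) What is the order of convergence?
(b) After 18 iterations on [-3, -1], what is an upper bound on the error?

(a) Bisection has linear (order 1) convergence; the error is halved each step.

(b) Error bound = (b-a)/2^n = (-1 - (-3))/2^{18}
    = 2/2^{18}

(a) 1 (linear); (b) error ≤ 7.63e-06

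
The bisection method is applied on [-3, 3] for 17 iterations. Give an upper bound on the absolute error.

Bisection error bound: |error| ≤ (b-a)/2^n
|error| ≤ (3 - (-3))/2^17 = 6/2^17
|error| ≤ 0.0000457764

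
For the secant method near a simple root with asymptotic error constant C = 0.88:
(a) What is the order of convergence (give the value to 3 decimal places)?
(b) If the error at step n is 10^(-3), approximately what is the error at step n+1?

(a) Secant method has superlinear convergence with order φ = (1+√5)/2 ≈ 1.618.
    This means |e_{n+1}| ≈ C|e_n|^1.618.

(b) With |e_n| = 10^(-3) and C = 0.88:
    |e_{n+1}| ≈ 0.88 × (10^(-3))^1.618 = 0.88 × 10^(-4.85)

(a) ≈ 1.618 (golden ratio); (b) |e_{n+1}| ≈ 1.231e-05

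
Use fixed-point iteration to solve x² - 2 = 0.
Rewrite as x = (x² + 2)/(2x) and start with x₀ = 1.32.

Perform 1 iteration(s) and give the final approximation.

Equation: x² - 2 = 0
Fixed-point form: x = (x² + 2)/(2x)
x₀ = 1.32

x_1 = g(1.320000) = 1.417576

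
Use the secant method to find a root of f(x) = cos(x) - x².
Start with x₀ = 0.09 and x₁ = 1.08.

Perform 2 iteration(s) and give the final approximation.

f(x) = cos(x) - x²
x₀ = 0.09, x₁ = 1.08

Secant formula: x_{n+1} = x_n - f(x_n)(x_n - x_{n-1})/(f(x_n) - f(x_{n-1}))

Iteration 1:
  f(0.090000) = 0.987853
  f(1.080000) = -0.695072
  x_2 = 1.080000 - (-0.695072)×(1.080000 - 0.090000)/(-0.695072 - 0.987853)
       = 0.671116
Iteration 2:
  f(1.080000) = -0.695072
  f(0.671116) = 0.332732
  x_3 = 0.671116 - 0.332732×(0.671116 - 1.080000)/(0.332732 - (-0.695072))
       = 0.803484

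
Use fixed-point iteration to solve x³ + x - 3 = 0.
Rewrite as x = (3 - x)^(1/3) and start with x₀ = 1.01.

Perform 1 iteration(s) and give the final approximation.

Equation: x³ + x - 3 = 0
Fixed-point form: x = (3 - x)^(1/3)
x₀ = 1.01

x_1 = g(1.010000) = 1.257818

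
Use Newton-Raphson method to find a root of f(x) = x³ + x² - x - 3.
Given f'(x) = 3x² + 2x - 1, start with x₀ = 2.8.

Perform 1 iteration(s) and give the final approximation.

f(x) = x³ + x² - x - 3
f'(x) = 3x² + 2x - 1
x₀ = 2.8

Newton-Raphson formula: x_{n+1} = x_n - f(x_n)/f'(x_n)

Iteration 1:
  f(2.800000) = 23.992000
  f'(2.800000) = 28.120000
  x_1 = 2.800000 - 23.992000/28.120000 = 1.946799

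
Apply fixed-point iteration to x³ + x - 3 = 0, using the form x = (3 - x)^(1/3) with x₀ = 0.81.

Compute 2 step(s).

Equation: x³ + x - 3 = 0
Fixed-point form: x = (3 - x)^(1/3)
x₀ = 0.81

x_1 = g(0.810000) = 1.298618
x_2 = g(1.298618) = 1.193807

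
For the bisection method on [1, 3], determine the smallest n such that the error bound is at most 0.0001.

We need (b-a)/2^n ≤ 0.0001
(3 - 1)/2^n ≤ 0.0001
2/2^n ≤ 0.0001
2^n ≥ 20000
n ≥ log₂(20000) = 14.29
n ≥ 15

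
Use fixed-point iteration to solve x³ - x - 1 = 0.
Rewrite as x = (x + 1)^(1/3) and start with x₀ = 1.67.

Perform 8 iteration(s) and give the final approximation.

Equation: x³ - x - 1 = 0
Fixed-point form: x = (x + 1)^(1/3)
x₀ = 1.67

x_1 = g(1.670000) = 1.387300
x_2 = g(1.387300) = 1.336500
x_3 = g(1.336500) = 1.326952
x_4 = g(1.326952) = 1.325142
x_5 = g(1.325142) = 1.324799
x_6 = g(1.324799) = 1.324733
x_7 = g(1.324733) = 1.324721
x_8 = g(1.324721) = 1.324719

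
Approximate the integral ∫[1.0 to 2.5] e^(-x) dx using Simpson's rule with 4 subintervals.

f(x) = e^(-x)
a = 1.0, b = 2.5, n = 4
h = (b - a)/n = 0.375000

Simpson's rule: (h/3)[f(x₀) + 4f(x₁) + 2f(x₂) + ... + f(xₙ)]

x_0 = 1.0000, f(x_0) = 0.367879, coefficient = 1
x_1 = 1.3750, f(x_1) = 0.252840, coefficient = 4
x_2 = 1.7500, f(x_2) = 0.173774, coefficient = 2
x_3 = 2.1250, f(x_3) = 0.119433, coefficient = 4
x_4 = 2.5000, f(x_4) = 0.082085, coefficient = 1

I ≈ (0.375000/3) × 2.286603 = 0.285825
Exact value: 0.285794
Error: 0.000031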